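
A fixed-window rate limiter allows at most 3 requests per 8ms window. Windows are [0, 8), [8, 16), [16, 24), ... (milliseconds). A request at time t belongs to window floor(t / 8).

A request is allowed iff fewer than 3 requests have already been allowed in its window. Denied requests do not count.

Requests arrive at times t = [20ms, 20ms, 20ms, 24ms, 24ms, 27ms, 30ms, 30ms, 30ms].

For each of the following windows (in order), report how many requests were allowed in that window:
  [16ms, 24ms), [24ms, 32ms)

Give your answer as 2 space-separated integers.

Answer: 3 3

Derivation:
Processing requests:
  req#1 t=20ms (window 2): ALLOW
  req#2 t=20ms (window 2): ALLOW
  req#3 t=20ms (window 2): ALLOW
  req#4 t=24ms (window 3): ALLOW
  req#5 t=24ms (window 3): ALLOW
  req#6 t=27ms (window 3): ALLOW
  req#7 t=30ms (window 3): DENY
  req#8 t=30ms (window 3): DENY
  req#9 t=30ms (window 3): DENY

Allowed counts by window: 3 3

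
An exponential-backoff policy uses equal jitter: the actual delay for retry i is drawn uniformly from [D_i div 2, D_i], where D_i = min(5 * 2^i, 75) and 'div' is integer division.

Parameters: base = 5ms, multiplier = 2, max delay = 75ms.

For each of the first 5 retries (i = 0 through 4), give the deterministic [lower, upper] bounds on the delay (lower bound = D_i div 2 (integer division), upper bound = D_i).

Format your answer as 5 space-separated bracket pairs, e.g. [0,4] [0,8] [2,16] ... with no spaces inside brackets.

Answer: [2,5] [5,10] [10,20] [20,40] [37,75]

Derivation:
Computing bounds per retry:
  i=0: D_i=min(5*2^0,75)=5, bounds=[2,5]
  i=1: D_i=min(5*2^1,75)=10, bounds=[5,10]
  i=2: D_i=min(5*2^2,75)=20, bounds=[10,20]
  i=3: D_i=min(5*2^3,75)=40, bounds=[20,40]
  i=4: D_i=min(5*2^4,75)=75, bounds=[37,75]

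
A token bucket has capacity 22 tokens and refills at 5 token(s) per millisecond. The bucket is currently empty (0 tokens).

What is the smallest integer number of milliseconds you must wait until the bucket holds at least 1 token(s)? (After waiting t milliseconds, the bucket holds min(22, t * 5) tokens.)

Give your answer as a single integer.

Need t * 5 >= 1, so t >= 1/5.
Smallest integer t = ceil(1/5) = 1.

Answer: 1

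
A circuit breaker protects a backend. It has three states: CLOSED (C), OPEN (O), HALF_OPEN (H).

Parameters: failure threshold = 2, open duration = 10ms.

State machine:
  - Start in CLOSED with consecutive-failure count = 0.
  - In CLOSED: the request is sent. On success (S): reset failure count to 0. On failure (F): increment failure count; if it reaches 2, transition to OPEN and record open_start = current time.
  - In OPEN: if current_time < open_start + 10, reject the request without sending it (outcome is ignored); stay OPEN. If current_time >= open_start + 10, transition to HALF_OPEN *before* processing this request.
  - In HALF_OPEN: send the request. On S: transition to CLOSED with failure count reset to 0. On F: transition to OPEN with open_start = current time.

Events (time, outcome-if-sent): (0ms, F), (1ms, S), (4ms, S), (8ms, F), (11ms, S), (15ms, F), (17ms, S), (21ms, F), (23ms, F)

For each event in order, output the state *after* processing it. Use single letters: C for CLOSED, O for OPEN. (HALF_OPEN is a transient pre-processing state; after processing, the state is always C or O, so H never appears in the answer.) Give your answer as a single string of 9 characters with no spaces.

State after each event:
  event#1 t=0ms outcome=F: state=CLOSED
  event#2 t=1ms outcome=S: state=CLOSED
  event#3 t=4ms outcome=S: state=CLOSED
  event#4 t=8ms outcome=F: state=CLOSED
  event#5 t=11ms outcome=S: state=CLOSED
  event#6 t=15ms outcome=F: state=CLOSED
  event#7 t=17ms outcome=S: state=CLOSED
  event#8 t=21ms outcome=F: state=CLOSED
  event#9 t=23ms outcome=F: state=OPEN

Answer: CCCCCCCCO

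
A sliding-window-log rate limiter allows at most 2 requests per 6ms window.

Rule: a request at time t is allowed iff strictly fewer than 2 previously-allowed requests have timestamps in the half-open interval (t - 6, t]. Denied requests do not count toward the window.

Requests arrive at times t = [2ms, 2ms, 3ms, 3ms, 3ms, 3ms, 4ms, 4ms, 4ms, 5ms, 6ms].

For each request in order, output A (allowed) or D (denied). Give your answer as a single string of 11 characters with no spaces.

Tracking allowed requests in the window:
  req#1 t=2ms: ALLOW
  req#2 t=2ms: ALLOW
  req#3 t=3ms: DENY
  req#4 t=3ms: DENY
  req#5 t=3ms: DENY
  req#6 t=3ms: DENY
  req#7 t=4ms: DENY
  req#8 t=4ms: DENY
  req#9 t=4ms: DENY
  req#10 t=5ms: DENY
  req#11 t=6ms: DENY

Answer: AADDDDDDDDD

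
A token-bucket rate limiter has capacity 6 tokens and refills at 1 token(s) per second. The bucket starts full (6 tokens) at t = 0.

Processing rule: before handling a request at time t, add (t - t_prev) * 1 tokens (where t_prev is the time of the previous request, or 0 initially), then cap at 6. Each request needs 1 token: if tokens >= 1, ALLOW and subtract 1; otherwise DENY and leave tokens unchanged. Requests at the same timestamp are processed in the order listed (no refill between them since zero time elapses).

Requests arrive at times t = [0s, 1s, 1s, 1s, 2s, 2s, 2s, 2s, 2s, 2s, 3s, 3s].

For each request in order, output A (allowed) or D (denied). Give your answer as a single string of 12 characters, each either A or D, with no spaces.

Answer: AAAAAAAADDAD

Derivation:
Simulating step by step:
  req#1 t=0s: ALLOW
  req#2 t=1s: ALLOW
  req#3 t=1s: ALLOW
  req#4 t=1s: ALLOW
  req#5 t=2s: ALLOW
  req#6 t=2s: ALLOW
  req#7 t=2s: ALLOW
  req#8 t=2s: ALLOW
  req#9 t=2s: DENY
  req#10 t=2s: DENY
  req#11 t=3s: ALLOW
  req#12 t=3s: DENY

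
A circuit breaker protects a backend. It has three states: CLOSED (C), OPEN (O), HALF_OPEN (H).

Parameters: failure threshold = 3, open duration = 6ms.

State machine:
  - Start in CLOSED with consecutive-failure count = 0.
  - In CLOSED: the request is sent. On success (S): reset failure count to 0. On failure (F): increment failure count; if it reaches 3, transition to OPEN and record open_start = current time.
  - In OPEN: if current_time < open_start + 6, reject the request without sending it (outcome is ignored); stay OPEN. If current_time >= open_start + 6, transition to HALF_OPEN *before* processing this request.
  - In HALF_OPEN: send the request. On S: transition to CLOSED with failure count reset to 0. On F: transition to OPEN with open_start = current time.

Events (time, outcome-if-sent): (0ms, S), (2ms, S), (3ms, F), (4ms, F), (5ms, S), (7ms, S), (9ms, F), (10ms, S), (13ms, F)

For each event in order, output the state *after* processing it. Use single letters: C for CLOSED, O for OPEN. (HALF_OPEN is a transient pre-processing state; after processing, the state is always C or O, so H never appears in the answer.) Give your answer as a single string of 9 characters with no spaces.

State after each event:
  event#1 t=0ms outcome=S: state=CLOSED
  event#2 t=2ms outcome=S: state=CLOSED
  event#3 t=3ms outcome=F: state=CLOSED
  event#4 t=4ms outcome=F: state=CLOSED
  event#5 t=5ms outcome=S: state=CLOSED
  event#6 t=7ms outcome=S: state=CLOSED
  event#7 t=9ms outcome=F: state=CLOSED
  event#8 t=10ms outcome=S: state=CLOSED
  event#9 t=13ms outcome=F: state=CLOSED

Answer: CCCCCCCCC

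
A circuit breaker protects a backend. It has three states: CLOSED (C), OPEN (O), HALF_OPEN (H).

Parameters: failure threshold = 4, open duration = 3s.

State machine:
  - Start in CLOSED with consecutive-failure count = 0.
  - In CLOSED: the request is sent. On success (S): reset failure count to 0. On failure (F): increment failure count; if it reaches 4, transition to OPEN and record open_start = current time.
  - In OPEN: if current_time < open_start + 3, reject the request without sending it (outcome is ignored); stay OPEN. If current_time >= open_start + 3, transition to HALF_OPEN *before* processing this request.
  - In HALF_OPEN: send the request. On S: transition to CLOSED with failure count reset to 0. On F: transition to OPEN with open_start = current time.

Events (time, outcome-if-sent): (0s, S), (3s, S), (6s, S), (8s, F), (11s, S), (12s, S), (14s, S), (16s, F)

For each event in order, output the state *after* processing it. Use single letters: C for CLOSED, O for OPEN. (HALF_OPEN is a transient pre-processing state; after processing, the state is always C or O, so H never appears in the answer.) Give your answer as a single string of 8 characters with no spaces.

Answer: CCCCCCCC

Derivation:
State after each event:
  event#1 t=0s outcome=S: state=CLOSED
  event#2 t=3s outcome=S: state=CLOSED
  event#3 t=6s outcome=S: state=CLOSED
  event#4 t=8s outcome=F: state=CLOSED
  event#5 t=11s outcome=S: state=CLOSED
  event#6 t=12s outcome=S: state=CLOSED
  event#7 t=14s outcome=S: state=CLOSED
  event#8 t=16s outcome=F: state=CLOSED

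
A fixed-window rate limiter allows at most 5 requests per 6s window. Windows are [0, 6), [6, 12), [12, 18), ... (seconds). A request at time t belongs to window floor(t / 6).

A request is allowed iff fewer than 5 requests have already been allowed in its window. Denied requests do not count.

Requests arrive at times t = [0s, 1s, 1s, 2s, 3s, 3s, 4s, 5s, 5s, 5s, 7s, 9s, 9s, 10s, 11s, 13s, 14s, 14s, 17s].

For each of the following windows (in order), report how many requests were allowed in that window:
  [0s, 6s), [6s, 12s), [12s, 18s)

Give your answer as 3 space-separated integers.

Answer: 5 5 4

Derivation:
Processing requests:
  req#1 t=0s (window 0): ALLOW
  req#2 t=1s (window 0): ALLOW
  req#3 t=1s (window 0): ALLOW
  req#4 t=2s (window 0): ALLOW
  req#5 t=3s (window 0): ALLOW
  req#6 t=3s (window 0): DENY
  req#7 t=4s (window 0): DENY
  req#8 t=5s (window 0): DENY
  req#9 t=5s (window 0): DENY
  req#10 t=5s (window 0): DENY
  req#11 t=7s (window 1): ALLOW
  req#12 t=9s (window 1): ALLOW
  req#13 t=9s (window 1): ALLOW
  req#14 t=10s (window 1): ALLOW
  req#15 t=11s (window 1): ALLOW
  req#16 t=13s (window 2): ALLOW
  req#17 t=14s (window 2): ALLOW
  req#18 t=14s (window 2): ALLOW
  req#19 t=17s (window 2): ALLOW

Allowed counts by window: 5 5 4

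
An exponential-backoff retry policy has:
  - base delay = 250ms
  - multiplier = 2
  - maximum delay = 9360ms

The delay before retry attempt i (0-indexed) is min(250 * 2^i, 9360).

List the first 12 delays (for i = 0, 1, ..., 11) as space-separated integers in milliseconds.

Computing each delay:
  i=0: min(250*2^0, 9360) = 250
  i=1: min(250*2^1, 9360) = 500
  i=2: min(250*2^2, 9360) = 1000
  i=3: min(250*2^3, 9360) = 2000
  i=4: min(250*2^4, 9360) = 4000
  i=5: min(250*2^5, 9360) = 8000
  i=6: min(250*2^6, 9360) = 9360
  i=7: min(250*2^7, 9360) = 9360
  i=8: min(250*2^8, 9360) = 9360
  i=9: min(250*2^9, 9360) = 9360
  i=10: min(250*2^10, 9360) = 9360
  i=11: min(250*2^11, 9360) = 9360

Answer: 250 500 1000 2000 4000 8000 9360 9360 9360 9360 9360 9360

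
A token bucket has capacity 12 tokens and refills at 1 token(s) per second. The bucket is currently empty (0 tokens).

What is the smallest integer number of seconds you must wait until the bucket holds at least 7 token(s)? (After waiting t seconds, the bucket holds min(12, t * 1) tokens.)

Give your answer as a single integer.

Answer: 7

Derivation:
Need t * 1 >= 7, so t >= 7/1.
Smallest integer t = ceil(7/1) = 7.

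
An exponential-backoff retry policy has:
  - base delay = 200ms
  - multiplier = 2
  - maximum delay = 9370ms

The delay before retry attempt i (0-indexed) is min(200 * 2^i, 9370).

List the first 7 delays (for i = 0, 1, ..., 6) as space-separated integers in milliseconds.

Computing each delay:
  i=0: min(200*2^0, 9370) = 200
  i=1: min(200*2^1, 9370) = 400
  i=2: min(200*2^2, 9370) = 800
  i=3: min(200*2^3, 9370) = 1600
  i=4: min(200*2^4, 9370) = 3200
  i=5: min(200*2^5, 9370) = 6400
  i=6: min(200*2^6, 9370) = 9370

Answer: 200 400 800 1600 3200 6400 9370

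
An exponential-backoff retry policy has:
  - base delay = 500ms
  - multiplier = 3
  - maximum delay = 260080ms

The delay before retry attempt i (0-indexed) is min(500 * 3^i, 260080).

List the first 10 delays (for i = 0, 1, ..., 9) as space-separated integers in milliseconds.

Answer: 500 1500 4500 13500 40500 121500 260080 260080 260080 260080

Derivation:
Computing each delay:
  i=0: min(500*3^0, 260080) = 500
  i=1: min(500*3^1, 260080) = 1500
  i=2: min(500*3^2, 260080) = 4500
  i=3: min(500*3^3, 260080) = 13500
  i=4: min(500*3^4, 260080) = 40500
  i=5: min(500*3^5, 260080) = 121500
  i=6: min(500*3^6, 260080) = 260080
  i=7: min(500*3^7, 260080) = 260080
  i=8: min(500*3^8, 260080) = 260080
  i=9: min(500*3^9, 260080) = 260080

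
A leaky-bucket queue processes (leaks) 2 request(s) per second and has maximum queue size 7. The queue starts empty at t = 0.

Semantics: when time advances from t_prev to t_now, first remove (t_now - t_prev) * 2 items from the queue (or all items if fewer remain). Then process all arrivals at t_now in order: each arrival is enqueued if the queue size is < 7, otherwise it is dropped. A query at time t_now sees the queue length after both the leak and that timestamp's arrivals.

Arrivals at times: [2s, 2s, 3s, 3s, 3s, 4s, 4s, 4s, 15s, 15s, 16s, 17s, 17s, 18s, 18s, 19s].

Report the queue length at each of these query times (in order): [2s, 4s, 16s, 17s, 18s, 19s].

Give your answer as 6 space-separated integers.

Queue lengths at query times:
  query t=2s: backlog = 2
  query t=4s: backlog = 4
  query t=16s: backlog = 1
  query t=17s: backlog = 2
  query t=18s: backlog = 2
  query t=19s: backlog = 1

Answer: 2 4 1 2 2 1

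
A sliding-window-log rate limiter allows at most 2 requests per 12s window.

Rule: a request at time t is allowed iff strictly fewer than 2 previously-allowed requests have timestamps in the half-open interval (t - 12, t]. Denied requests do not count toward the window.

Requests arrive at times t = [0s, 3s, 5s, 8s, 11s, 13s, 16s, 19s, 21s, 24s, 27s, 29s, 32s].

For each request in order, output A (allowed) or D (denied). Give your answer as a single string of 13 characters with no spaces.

Answer: AADDDAADDDAAD

Derivation:
Tracking allowed requests in the window:
  req#1 t=0s: ALLOW
  req#2 t=3s: ALLOW
  req#3 t=5s: DENY
  req#4 t=8s: DENY
  req#5 t=11s: DENY
  req#6 t=13s: ALLOW
  req#7 t=16s: ALLOW
  req#8 t=19s: DENY
  req#9 t=21s: DENY
  req#10 t=24s: DENY
  req#11 t=27s: ALLOW
  req#12 t=29s: ALLOW
  req#13 t=32s: DENY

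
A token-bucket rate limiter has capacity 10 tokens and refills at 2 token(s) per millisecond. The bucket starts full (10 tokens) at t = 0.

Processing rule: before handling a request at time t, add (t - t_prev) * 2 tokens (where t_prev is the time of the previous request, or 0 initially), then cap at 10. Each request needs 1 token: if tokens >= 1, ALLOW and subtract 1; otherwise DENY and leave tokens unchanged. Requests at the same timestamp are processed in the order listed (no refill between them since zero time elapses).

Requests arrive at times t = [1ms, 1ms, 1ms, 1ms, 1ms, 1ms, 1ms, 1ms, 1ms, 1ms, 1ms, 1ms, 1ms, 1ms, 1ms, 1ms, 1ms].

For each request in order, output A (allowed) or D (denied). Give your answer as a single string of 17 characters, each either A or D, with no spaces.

Answer: AAAAAAAAAADDDDDDD

Derivation:
Simulating step by step:
  req#1 t=1ms: ALLOW
  req#2 t=1ms: ALLOW
  req#3 t=1ms: ALLOW
  req#4 t=1ms: ALLOW
  req#5 t=1ms: ALLOW
  req#6 t=1ms: ALLOW
  req#7 t=1ms: ALLOW
  req#8 t=1ms: ALLOW
  req#9 t=1ms: ALLOW
  req#10 t=1ms: ALLOW
  req#11 t=1ms: DENY
  req#12 t=1ms: DENY
  req#13 t=1ms: DENY
  req#14 t=1ms: DENY
  req#15 t=1ms: DENY
  req#16 t=1ms: DENY
  req#17 t=1ms: DENY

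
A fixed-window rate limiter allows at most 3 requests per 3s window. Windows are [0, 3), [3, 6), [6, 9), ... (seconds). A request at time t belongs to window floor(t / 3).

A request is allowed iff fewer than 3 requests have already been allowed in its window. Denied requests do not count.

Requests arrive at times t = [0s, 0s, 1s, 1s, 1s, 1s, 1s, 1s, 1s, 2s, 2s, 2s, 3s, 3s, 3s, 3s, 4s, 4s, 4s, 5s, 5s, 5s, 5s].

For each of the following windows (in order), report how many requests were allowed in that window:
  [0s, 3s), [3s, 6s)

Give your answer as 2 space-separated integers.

Processing requests:
  req#1 t=0s (window 0): ALLOW
  req#2 t=0s (window 0): ALLOW
  req#3 t=1s (window 0): ALLOW
  req#4 t=1s (window 0): DENY
  req#5 t=1s (window 0): DENY
  req#6 t=1s (window 0): DENY
  req#7 t=1s (window 0): DENY
  req#8 t=1s (window 0): DENY
  req#9 t=1s (window 0): DENY
  req#10 t=2s (window 0): DENY
  req#11 t=2s (window 0): DENY
  req#12 t=2s (window 0): DENY
  req#13 t=3s (window 1): ALLOW
  req#14 t=3s (window 1): ALLOW
  req#15 t=3s (window 1): ALLOW
  req#16 t=3s (window 1): DENY
  req#17 t=4s (window 1): DENY
  req#18 t=4s (window 1): DENY
  req#19 t=4s (window 1): DENY
  req#20 t=5s (window 1): DENY
  req#21 t=5s (window 1): DENY
  req#22 t=5s (window 1): DENY
  req#23 t=5s (window 1): DENY

Allowed counts by window: 3 3

Answer: 3 3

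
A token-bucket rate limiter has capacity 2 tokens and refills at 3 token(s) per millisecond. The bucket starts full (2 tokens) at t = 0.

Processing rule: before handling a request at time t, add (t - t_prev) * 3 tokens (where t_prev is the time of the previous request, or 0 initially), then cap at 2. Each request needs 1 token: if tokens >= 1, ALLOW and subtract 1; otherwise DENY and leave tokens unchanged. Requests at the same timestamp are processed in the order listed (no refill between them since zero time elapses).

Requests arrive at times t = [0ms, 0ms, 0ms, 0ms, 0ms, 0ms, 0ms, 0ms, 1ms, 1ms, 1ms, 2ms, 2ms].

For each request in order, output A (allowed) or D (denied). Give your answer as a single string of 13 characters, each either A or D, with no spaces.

Answer: AADDDDDDAADAA

Derivation:
Simulating step by step:
  req#1 t=0ms: ALLOW
  req#2 t=0ms: ALLOW
  req#3 t=0ms: DENY
  req#4 t=0ms: DENY
  req#5 t=0ms: DENY
  req#6 t=0ms: DENY
  req#7 t=0ms: DENY
  req#8 t=0ms: DENY
  req#9 t=1ms: ALLOW
  req#10 t=1ms: ALLOW
  req#11 t=1ms: DENY
  req#12 t=2ms: ALLOW
  req#13 t=2ms: ALLOW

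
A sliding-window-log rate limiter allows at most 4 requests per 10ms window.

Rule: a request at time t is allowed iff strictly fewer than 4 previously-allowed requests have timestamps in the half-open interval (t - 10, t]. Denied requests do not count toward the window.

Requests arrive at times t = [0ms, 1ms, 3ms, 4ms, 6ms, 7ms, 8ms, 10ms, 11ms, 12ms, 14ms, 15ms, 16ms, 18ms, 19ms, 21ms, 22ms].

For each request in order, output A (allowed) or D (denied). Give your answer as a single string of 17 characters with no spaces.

Answer: AAAADDDAADAADDDAA

Derivation:
Tracking allowed requests in the window:
  req#1 t=0ms: ALLOW
  req#2 t=1ms: ALLOW
  req#3 t=3ms: ALLOW
  req#4 t=4ms: ALLOW
  req#5 t=6ms: DENY
  req#6 t=7ms: DENY
  req#7 t=8ms: DENY
  req#8 t=10ms: ALLOW
  req#9 t=11ms: ALLOW
  req#10 t=12ms: DENY
  req#11 t=14ms: ALLOW
  req#12 t=15ms: ALLOW
  req#13 t=16ms: DENY
  req#14 t=18ms: DENY
  req#15 t=19ms: DENY
  req#16 t=21ms: ALLOW
  req#17 t=22ms: ALLOW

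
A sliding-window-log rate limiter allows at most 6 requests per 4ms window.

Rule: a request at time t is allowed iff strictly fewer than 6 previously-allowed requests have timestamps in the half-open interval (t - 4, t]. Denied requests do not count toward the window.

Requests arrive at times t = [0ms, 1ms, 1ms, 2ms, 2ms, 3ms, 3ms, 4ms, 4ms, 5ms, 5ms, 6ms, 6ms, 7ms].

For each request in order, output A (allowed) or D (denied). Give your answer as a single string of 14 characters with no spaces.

Answer: AAAAAADADAAAAA

Derivation:
Tracking allowed requests in the window:
  req#1 t=0ms: ALLOW
  req#2 t=1ms: ALLOW
  req#3 t=1ms: ALLOW
  req#4 t=2ms: ALLOW
  req#5 t=2ms: ALLOW
  req#6 t=3ms: ALLOW
  req#7 t=3ms: DENY
  req#8 t=4ms: ALLOW
  req#9 t=4ms: DENY
  req#10 t=5ms: ALLOW
  req#11 t=5ms: ALLOW
  req#12 t=6ms: ALLOW
  req#13 t=6ms: ALLOW
  req#14 t=7ms: ALLOW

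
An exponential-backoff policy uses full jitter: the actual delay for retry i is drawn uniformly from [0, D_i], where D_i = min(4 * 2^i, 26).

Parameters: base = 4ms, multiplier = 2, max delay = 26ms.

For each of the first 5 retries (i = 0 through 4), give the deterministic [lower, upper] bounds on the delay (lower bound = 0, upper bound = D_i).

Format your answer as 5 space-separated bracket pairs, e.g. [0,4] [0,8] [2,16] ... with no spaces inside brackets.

Answer: [0,4] [0,8] [0,16] [0,26] [0,26]

Derivation:
Computing bounds per retry:
  i=0: D_i=min(4*2^0,26)=4, bounds=[0,4]
  i=1: D_i=min(4*2^1,26)=8, bounds=[0,8]
  i=2: D_i=min(4*2^2,26)=16, bounds=[0,16]
  i=3: D_i=min(4*2^3,26)=26, bounds=[0,26]
  i=4: D_i=min(4*2^4,26)=26, bounds=[0,26]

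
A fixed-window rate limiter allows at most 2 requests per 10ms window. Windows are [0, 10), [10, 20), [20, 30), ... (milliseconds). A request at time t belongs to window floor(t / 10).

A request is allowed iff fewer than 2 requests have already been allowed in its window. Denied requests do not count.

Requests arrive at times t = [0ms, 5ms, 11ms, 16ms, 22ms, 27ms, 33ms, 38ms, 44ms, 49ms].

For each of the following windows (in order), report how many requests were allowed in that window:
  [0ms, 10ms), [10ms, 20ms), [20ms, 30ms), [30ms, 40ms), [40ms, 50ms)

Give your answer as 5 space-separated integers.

Answer: 2 2 2 2 2

Derivation:
Processing requests:
  req#1 t=0ms (window 0): ALLOW
  req#2 t=5ms (window 0): ALLOW
  req#3 t=11ms (window 1): ALLOW
  req#4 t=16ms (window 1): ALLOW
  req#5 t=22ms (window 2): ALLOW
  req#6 t=27ms (window 2): ALLOW
  req#7 t=33ms (window 3): ALLOW
  req#8 t=38ms (window 3): ALLOW
  req#9 t=44ms (window 4): ALLOW
  req#10 t=49ms (window 4): ALLOW

Allowed counts by window: 2 2 2 2 2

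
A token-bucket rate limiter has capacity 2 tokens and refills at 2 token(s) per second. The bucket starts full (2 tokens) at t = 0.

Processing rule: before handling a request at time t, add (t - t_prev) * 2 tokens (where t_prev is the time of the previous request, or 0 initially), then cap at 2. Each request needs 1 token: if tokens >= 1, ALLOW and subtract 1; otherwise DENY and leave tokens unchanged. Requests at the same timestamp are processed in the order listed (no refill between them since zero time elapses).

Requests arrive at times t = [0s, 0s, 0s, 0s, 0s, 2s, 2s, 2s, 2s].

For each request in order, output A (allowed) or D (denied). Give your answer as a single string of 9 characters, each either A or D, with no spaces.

Simulating step by step:
  req#1 t=0s: ALLOW
  req#2 t=0s: ALLOW
  req#3 t=0s: DENY
  req#4 t=0s: DENY
  req#5 t=0s: DENY
  req#6 t=2s: ALLOW
  req#7 t=2s: ALLOW
  req#8 t=2s: DENY
  req#9 t=2s: DENY

Answer: AADDDAADD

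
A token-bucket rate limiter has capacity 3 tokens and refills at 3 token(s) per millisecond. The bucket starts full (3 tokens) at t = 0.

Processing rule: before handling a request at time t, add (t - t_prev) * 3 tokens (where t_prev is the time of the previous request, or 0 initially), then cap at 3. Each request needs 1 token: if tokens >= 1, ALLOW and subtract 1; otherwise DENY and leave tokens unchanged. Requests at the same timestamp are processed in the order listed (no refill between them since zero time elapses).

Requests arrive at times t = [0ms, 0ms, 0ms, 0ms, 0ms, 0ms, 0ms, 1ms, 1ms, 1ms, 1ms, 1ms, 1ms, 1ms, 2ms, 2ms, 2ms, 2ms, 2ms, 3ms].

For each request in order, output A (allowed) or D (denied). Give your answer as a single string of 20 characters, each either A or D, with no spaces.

Answer: AAADDDDAAADDDDAAADDA

Derivation:
Simulating step by step:
  req#1 t=0ms: ALLOW
  req#2 t=0ms: ALLOW
  req#3 t=0ms: ALLOW
  req#4 t=0ms: DENY
  req#5 t=0ms: DENY
  req#6 t=0ms: DENY
  req#7 t=0ms: DENY
  req#8 t=1ms: ALLOW
  req#9 t=1ms: ALLOW
  req#10 t=1ms: ALLOW
  req#11 t=1ms: DENY
  req#12 t=1ms: DENY
  req#13 t=1ms: DENY
  req#14 t=1ms: DENY
  req#15 t=2ms: ALLOW
  req#16 t=2ms: ALLOW
  req#17 t=2ms: ALLOW
  req#18 t=2ms: DENY
  req#19 t=2ms: DENY
  req#20 t=3ms: ALLOW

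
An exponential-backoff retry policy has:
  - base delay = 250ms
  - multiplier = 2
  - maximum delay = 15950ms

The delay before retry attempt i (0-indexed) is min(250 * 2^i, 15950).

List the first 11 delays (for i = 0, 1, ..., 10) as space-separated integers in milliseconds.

Computing each delay:
  i=0: min(250*2^0, 15950) = 250
  i=1: min(250*2^1, 15950) = 500
  i=2: min(250*2^2, 15950) = 1000
  i=3: min(250*2^3, 15950) = 2000
  i=4: min(250*2^4, 15950) = 4000
  i=5: min(250*2^5, 15950) = 8000
  i=6: min(250*2^6, 15950) = 15950
  i=7: min(250*2^7, 15950) = 15950
  i=8: min(250*2^8, 15950) = 15950
  i=9: min(250*2^9, 15950) = 15950
  i=10: min(250*2^10, 15950) = 15950

Answer: 250 500 1000 2000 4000 8000 15950 15950 15950 15950 15950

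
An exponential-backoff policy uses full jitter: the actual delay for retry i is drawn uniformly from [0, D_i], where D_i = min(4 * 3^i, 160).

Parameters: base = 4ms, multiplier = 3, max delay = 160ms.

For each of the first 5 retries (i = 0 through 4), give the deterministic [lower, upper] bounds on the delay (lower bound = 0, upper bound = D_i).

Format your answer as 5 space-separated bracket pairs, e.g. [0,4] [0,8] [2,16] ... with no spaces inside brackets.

Computing bounds per retry:
  i=0: D_i=min(4*3^0,160)=4, bounds=[0,4]
  i=1: D_i=min(4*3^1,160)=12, bounds=[0,12]
  i=2: D_i=min(4*3^2,160)=36, bounds=[0,36]
  i=3: D_i=min(4*3^3,160)=108, bounds=[0,108]
  i=4: D_i=min(4*3^4,160)=160, bounds=[0,160]

Answer: [0,4] [0,12] [0,36] [0,108] [0,160]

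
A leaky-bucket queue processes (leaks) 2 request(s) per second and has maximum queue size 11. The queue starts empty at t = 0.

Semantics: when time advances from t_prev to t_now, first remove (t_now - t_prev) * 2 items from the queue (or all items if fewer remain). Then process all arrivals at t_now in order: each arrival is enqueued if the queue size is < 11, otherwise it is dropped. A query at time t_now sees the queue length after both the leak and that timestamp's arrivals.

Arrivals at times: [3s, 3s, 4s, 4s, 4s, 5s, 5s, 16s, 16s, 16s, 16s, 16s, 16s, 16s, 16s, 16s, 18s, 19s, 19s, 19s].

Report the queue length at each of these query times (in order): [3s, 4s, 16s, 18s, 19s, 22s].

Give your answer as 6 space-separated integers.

Answer: 2 3 9 6 7 1

Derivation:
Queue lengths at query times:
  query t=3s: backlog = 2
  query t=4s: backlog = 3
  query t=16s: backlog = 9
  query t=18s: backlog = 6
  query t=19s: backlog = 7
  query t=22s: backlog = 1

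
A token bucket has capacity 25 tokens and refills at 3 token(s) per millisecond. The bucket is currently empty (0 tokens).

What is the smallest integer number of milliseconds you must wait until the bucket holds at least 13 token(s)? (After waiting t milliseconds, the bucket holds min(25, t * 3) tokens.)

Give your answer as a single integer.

Need t * 3 >= 13, so t >= 13/3.
Smallest integer t = ceil(13/3) = 5.

Answer: 5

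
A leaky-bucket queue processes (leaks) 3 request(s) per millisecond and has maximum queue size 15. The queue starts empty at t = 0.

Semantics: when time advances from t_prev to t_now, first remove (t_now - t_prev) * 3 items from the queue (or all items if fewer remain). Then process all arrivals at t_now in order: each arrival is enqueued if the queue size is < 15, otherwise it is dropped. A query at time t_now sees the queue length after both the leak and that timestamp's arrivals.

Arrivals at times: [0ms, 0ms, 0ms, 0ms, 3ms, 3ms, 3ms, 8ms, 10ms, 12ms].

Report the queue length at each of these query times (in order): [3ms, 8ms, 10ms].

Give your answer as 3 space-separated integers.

Answer: 3 1 1

Derivation:
Queue lengths at query times:
  query t=3ms: backlog = 3
  query t=8ms: backlog = 1
  query t=10ms: backlog = 1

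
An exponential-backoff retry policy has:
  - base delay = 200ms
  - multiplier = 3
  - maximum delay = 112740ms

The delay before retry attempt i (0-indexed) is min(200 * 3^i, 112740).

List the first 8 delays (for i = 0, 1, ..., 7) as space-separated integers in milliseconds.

Computing each delay:
  i=0: min(200*3^0, 112740) = 200
  i=1: min(200*3^1, 112740) = 600
  i=2: min(200*3^2, 112740) = 1800
  i=3: min(200*3^3, 112740) = 5400
  i=4: min(200*3^4, 112740) = 16200
  i=5: min(200*3^5, 112740) = 48600
  i=6: min(200*3^6, 112740) = 112740
  i=7: min(200*3^7, 112740) = 112740

Answer: 200 600 1800 5400 16200 48600 112740 112740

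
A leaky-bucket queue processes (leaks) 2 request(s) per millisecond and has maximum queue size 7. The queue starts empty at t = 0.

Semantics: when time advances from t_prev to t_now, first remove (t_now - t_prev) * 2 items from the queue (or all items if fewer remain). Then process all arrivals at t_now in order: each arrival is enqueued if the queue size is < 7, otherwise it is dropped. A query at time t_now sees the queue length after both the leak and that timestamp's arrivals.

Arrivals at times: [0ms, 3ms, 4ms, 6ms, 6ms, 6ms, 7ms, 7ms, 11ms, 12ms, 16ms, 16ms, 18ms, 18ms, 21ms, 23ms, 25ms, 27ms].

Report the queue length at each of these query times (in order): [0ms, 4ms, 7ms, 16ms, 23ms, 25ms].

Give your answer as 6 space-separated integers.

Queue lengths at query times:
  query t=0ms: backlog = 1
  query t=4ms: backlog = 1
  query t=7ms: backlog = 3
  query t=16ms: backlog = 2
  query t=23ms: backlog = 1
  query t=25ms: backlog = 1

Answer: 1 1 3 2 1 1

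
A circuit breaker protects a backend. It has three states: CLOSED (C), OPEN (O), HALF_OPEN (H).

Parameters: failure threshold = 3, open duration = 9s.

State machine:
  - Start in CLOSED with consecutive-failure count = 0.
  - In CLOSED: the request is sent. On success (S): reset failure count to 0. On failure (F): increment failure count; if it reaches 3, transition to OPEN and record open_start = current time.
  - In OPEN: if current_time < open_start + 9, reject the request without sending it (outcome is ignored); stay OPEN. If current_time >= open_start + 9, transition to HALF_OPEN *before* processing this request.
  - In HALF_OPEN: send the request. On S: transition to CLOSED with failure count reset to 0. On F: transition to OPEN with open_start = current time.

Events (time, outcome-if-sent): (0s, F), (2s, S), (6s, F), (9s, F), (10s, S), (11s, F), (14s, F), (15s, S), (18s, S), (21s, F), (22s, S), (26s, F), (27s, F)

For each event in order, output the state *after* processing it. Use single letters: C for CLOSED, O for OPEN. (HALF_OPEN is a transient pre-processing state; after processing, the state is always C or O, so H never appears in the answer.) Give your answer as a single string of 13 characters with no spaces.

State after each event:
  event#1 t=0s outcome=F: state=CLOSED
  event#2 t=2s outcome=S: state=CLOSED
  event#3 t=6s outcome=F: state=CLOSED
  event#4 t=9s outcome=F: state=CLOSED
  event#5 t=10s outcome=S: state=CLOSED
  event#6 t=11s outcome=F: state=CLOSED
  event#7 t=14s outcome=F: state=CLOSED
  event#8 t=15s outcome=S: state=CLOSED
  event#9 t=18s outcome=S: state=CLOSED
  event#10 t=21s outcome=F: state=CLOSED
  event#11 t=22s outcome=S: state=CLOSED
  event#12 t=26s outcome=F: state=CLOSED
  event#13 t=27s outcome=F: state=CLOSED

Answer: CCCCCCCCCCCCC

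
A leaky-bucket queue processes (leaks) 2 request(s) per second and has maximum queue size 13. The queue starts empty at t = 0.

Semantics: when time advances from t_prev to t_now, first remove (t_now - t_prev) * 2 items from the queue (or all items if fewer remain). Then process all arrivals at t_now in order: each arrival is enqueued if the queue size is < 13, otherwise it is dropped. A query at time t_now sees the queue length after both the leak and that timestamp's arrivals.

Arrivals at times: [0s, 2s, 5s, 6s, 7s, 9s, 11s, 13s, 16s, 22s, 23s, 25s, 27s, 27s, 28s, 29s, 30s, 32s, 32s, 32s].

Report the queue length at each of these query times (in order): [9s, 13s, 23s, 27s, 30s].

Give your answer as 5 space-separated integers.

Queue lengths at query times:
  query t=9s: backlog = 1
  query t=13s: backlog = 1
  query t=23s: backlog = 1
  query t=27s: backlog = 2
  query t=30s: backlog = 1

Answer: 1 1 1 2 1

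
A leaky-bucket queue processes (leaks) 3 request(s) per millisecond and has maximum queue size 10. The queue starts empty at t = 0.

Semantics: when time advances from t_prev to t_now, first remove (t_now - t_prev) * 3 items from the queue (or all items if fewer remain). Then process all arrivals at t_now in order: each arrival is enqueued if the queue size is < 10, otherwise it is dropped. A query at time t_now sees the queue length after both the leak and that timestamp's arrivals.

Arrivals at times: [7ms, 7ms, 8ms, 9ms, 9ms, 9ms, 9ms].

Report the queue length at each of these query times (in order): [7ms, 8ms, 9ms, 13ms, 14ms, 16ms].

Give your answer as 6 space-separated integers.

Answer: 2 1 4 0 0 0

Derivation:
Queue lengths at query times:
  query t=7ms: backlog = 2
  query t=8ms: backlog = 1
  query t=9ms: backlog = 4
  query t=13ms: backlog = 0
  query t=14ms: backlog = 0
  query t=16ms: backlog = 0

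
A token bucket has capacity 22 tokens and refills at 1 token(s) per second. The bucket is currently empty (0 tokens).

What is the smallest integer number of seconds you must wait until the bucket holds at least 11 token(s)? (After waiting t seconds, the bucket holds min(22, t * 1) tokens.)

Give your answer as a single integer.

Answer: 11

Derivation:
Need t * 1 >= 11, so t >= 11/1.
Smallest integer t = ceil(11/1) = 11.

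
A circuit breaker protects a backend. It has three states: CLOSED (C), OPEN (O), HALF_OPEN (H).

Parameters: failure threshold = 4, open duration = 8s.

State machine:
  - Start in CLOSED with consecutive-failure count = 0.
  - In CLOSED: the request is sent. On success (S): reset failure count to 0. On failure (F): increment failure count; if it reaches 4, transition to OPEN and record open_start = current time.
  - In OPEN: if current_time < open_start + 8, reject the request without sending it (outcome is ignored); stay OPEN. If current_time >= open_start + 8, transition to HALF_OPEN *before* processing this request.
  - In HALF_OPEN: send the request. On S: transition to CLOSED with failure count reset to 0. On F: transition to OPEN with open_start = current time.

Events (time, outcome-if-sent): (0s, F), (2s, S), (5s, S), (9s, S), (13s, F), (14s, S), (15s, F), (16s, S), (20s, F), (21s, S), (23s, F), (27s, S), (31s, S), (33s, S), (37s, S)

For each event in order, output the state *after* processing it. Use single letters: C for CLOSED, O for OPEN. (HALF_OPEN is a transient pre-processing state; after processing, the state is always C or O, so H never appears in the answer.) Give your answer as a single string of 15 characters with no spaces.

Answer: CCCCCCCCCCCCCCC

Derivation:
State after each event:
  event#1 t=0s outcome=F: state=CLOSED
  event#2 t=2s outcome=S: state=CLOSED
  event#3 t=5s outcome=S: state=CLOSED
  event#4 t=9s outcome=S: state=CLOSED
  event#5 t=13s outcome=F: state=CLOSED
  event#6 t=14s outcome=S: state=CLOSED
  event#7 t=15s outcome=F: state=CLOSED
  event#8 t=16s outcome=S: state=CLOSED
  event#9 t=20s outcome=F: state=CLOSED
  event#10 t=21s outcome=S: state=CLOSED
  event#11 t=23s outcome=F: state=CLOSED
  event#12 t=27s outcome=S: state=CLOSED
  event#13 t=31s outcome=S: state=CLOSED
  event#14 t=33s outcome=S: state=CLOSED
  event#15 t=37s outcome=S: state=CLOSED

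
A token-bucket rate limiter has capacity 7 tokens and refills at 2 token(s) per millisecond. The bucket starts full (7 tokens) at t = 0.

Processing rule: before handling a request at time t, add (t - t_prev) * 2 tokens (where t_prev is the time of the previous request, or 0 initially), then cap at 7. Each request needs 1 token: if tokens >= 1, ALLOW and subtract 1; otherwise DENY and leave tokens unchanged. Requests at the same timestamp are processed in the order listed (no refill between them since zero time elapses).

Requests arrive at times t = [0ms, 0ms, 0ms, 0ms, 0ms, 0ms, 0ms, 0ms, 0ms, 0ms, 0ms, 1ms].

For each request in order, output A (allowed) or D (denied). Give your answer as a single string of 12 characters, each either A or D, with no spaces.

Simulating step by step:
  req#1 t=0ms: ALLOW
  req#2 t=0ms: ALLOW
  req#3 t=0ms: ALLOW
  req#4 t=0ms: ALLOW
  req#5 t=0ms: ALLOW
  req#6 t=0ms: ALLOW
  req#7 t=0ms: ALLOW
  req#8 t=0ms: DENY
  req#9 t=0ms: DENY
  req#10 t=0ms: DENY
  req#11 t=0ms: DENY
  req#12 t=1ms: ALLOW

Answer: AAAAAAADDDDA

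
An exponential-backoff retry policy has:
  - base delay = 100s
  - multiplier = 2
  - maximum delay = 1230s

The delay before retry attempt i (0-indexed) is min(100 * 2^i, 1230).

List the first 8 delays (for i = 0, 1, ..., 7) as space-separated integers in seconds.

Answer: 100 200 400 800 1230 1230 1230 1230

Derivation:
Computing each delay:
  i=0: min(100*2^0, 1230) = 100
  i=1: min(100*2^1, 1230) = 200
  i=2: min(100*2^2, 1230) = 400
  i=3: min(100*2^3, 1230) = 800
  i=4: min(100*2^4, 1230) = 1230
  i=5: min(100*2^5, 1230) = 1230
  i=6: min(100*2^6, 1230) = 1230
  i=7: min(100*2^7, 1230) = 1230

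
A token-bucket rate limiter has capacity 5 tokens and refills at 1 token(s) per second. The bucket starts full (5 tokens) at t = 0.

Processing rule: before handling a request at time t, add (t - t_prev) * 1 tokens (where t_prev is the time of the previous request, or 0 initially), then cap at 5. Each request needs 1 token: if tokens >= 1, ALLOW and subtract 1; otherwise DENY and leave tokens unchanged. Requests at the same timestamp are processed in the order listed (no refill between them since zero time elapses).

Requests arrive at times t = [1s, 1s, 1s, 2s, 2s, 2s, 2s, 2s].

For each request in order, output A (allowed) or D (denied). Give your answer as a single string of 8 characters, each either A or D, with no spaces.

Simulating step by step:
  req#1 t=1s: ALLOW
  req#2 t=1s: ALLOW
  req#3 t=1s: ALLOW
  req#4 t=2s: ALLOW
  req#5 t=2s: ALLOW
  req#6 t=2s: ALLOW
  req#7 t=2s: DENY
  req#8 t=2s: DENY

Answer: AAAAAADD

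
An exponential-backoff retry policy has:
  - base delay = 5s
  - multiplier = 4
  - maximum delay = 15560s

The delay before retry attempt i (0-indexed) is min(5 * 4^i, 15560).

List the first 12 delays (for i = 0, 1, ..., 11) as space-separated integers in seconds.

Answer: 5 20 80 320 1280 5120 15560 15560 15560 15560 15560 15560

Derivation:
Computing each delay:
  i=0: min(5*4^0, 15560) = 5
  i=1: min(5*4^1, 15560) = 20
  i=2: min(5*4^2, 15560) = 80
  i=3: min(5*4^3, 15560) = 320
  i=4: min(5*4^4, 15560) = 1280
  i=5: min(5*4^5, 15560) = 5120
  i=6: min(5*4^6, 15560) = 15560
  i=7: min(5*4^7, 15560) = 15560
  i=8: min(5*4^8, 15560) = 15560
  i=9: min(5*4^9, 15560) = 15560
  i=10: min(5*4^10, 15560) = 15560
  i=11: min(5*4^11, 15560) = 15560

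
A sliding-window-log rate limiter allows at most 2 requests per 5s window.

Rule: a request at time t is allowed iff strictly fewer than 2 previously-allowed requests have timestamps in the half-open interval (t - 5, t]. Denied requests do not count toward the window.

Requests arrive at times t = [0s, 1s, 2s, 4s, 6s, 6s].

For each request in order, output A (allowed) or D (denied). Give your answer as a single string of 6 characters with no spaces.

Answer: AADDAA

Derivation:
Tracking allowed requests in the window:
  req#1 t=0s: ALLOW
  req#2 t=1s: ALLOW
  req#3 t=2s: DENY
  req#4 t=4s: DENY
  req#5 t=6s: ALLOW
  req#6 t=6s: ALLOW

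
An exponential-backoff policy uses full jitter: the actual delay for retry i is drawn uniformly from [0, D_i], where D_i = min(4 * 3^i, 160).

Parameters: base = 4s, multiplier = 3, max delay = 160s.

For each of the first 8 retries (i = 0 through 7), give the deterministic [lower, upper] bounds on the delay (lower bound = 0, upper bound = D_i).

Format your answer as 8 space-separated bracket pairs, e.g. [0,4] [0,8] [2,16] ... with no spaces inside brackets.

Answer: [0,4] [0,12] [0,36] [0,108] [0,160] [0,160] [0,160] [0,160]

Derivation:
Computing bounds per retry:
  i=0: D_i=min(4*3^0,160)=4, bounds=[0,4]
  i=1: D_i=min(4*3^1,160)=12, bounds=[0,12]
  i=2: D_i=min(4*3^2,160)=36, bounds=[0,36]
  i=3: D_i=min(4*3^3,160)=108, bounds=[0,108]
  i=4: D_i=min(4*3^4,160)=160, bounds=[0,160]
  i=5: D_i=min(4*3^5,160)=160, bounds=[0,160]
  i=6: D_i=min(4*3^6,160)=160, bounds=[0,160]
  i=7: D_i=min(4*3^7,160)=160, bounds=[0,160]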